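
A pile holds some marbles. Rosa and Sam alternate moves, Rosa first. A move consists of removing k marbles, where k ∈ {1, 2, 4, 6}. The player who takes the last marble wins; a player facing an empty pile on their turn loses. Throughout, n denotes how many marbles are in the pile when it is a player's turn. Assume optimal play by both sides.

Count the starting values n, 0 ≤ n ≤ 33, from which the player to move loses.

Label each position W (a win for the player to move) or L (a loss). A position with no legal move is L; any other position is W exactly when some move reaches an L, and L when every move reaches a W.
n=0: no move → L
n=1: →0(L), so W
n=2: →0(L), so W
n=3: →2(W), 1(W) — all W, so L
n=4: →3(L), so W
n=5: →3(L), so W
n=6: →0(L), so W
n=7: →3(L), so W
n=8: →7(W), 6(W), 4(W), 2(W) — all W, so L
n=9: →8(L), so W
n=10: →8(L), so W
n=11: →10(W), 9(W), 7(W), 5(W) — all W, so L
n=12: →11(L), so W
n=13: →11(L), so W
n=14: →8(L), so W
n=15: →11(L), so W
n=16: →15(W), 14(W), 12(W), 10(W) — all W, so L
n=17: →16(L), so W
n=18: →16(L), so W
n=19: →18(W), 17(W), 15(W), 13(W) — all W, so L
n=20: →19(L), so W
n=21: →19(L), so W
n=22: →16(L), so W
n=23: →19(L), so W
n=24: →23(W), 22(W), 20(W), 18(W) — all W, so L
n=25: →24(L), so W
n=26: →24(L), so W
n=27: →26(W), 25(W), 23(W), 21(W) — all W, so L
n=28: →27(L), so W
n=29: →27(L), so W
n=30: →24(L), so W
n=31: →27(L), so W
n=32: →31(W), 30(W), 28(W), 26(W) — all W, so L
n=33: →32(L), so W
L entries with 0 ≤ n ≤ 33: n = 0, 3, 8, 11, 16, 19, 24, 27, 32; that makes 9.

9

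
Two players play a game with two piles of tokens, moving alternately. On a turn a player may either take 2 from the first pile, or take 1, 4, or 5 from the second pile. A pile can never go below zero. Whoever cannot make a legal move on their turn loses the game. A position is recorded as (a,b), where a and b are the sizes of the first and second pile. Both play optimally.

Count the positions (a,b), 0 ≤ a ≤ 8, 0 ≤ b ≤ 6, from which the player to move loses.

Use the standard recursion: the mover loses at a terminal position; elsewhere, the mover wins exactly when some move hands the opponent an L position.
Every move lowers a or b (never raises either), so fill the grid row by row in increasing a, and left to right within a row: each cell's successors are then already labelled.
      b=0  b=1  b=2  b=3  b=4  b=5  b=6
a=0:    L    W    L    W    W    W    W
a=1:    L    W    L    W    W    W    W
a=2:    W    L    W    L    W    W    W
a=3:    W    L    W    L    W    W    W
a=4:    L    W    L    W    W    W    W
a=5:    L    W    L    W    W    W    W
a=6:    W    L    W    L    W    W    W
a=7:    W    L    W    L    W    W    W
a=8:    L    W    L    W    W    W    W
Cells with no legal move (terminal, hence L): (0,0), (1,0).
The remaining L cells, each justified by listing all of its moves:
(0,2): L (sole option (0,1)(W) is W)
(1,2): L (sole option (1,1)(W) is W)
(2,1): L (options (0,1)(W), (2,0)(W) are all W)
(2,3): L (options (0,3)(W), (2,2)(W) are all W)
(3,1): L (options (1,1)(W), (3,0)(W) are all W)
(3,3): L (options (1,3)(W), (3,2)(W) are all W)
(4,0): L (sole option (2,0)(W) is W)
(4,2): L (options (2,2)(W), (4,1)(W) are all W)
(5,0): L (sole option (3,0)(W) is W)
(5,2): L (options (3,2)(W), (5,1)(W) are all W)
(6,1): L (options (4,1)(W), (6,0)(W) are all W)
(6,3): L (options (4,3)(W), (6,2)(W) are all W)
(7,1): L (options (5,1)(W), (7,0)(W) are all W)
(7,3): L (options (5,3)(W), (7,2)(W) are all W)
(8,0): L (sole option (6,0)(W) is W)
(8,2): L (options (6,2)(W), (8,1)(W) are all W)
Every other cell has at least one move into one of the L cells above, so it is W.
L cells per row: a=0: 2, a=1: 2, a=2: 2, a=3: 2, a=4: 2, a=5: 2, a=6: 2, a=7: 2, a=8: 2; total 18.

18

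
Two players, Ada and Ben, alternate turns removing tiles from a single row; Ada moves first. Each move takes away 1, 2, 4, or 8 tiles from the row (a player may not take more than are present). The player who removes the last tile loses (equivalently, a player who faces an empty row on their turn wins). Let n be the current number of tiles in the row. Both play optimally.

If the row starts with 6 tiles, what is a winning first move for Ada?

Remove 2, leaving 4.

Positions with no move are W. A position that does have a move is losing for the player to move precisely when every available move leads to a winning position for the opponent. Fill in the labels:
n=0: no move; the opponent has just taken the last tile and therefore loses → W
n=1: the only move is to 0(W), a W ⇒ L
n=2: can move to 1, which is L ⇒ W
n=3: can move to 1, which is L ⇒ W
n=4: moves to 3(W), 2(W), 0(W); every one is W ⇒ L
n=5: can move to 4, which is L ⇒ W
n=6: can move to 4, which is L ⇒ W
From 6, the L positions reachable in one move are: 4.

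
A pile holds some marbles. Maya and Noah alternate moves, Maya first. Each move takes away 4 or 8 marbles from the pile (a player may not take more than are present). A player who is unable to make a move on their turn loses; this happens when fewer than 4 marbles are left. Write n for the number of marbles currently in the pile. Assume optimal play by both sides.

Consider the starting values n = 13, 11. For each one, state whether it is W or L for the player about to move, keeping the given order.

Compute win/loss labels from the base case upward. A position with no move is L. Any other position is W if it can reach an L in one move, else L.
n=0: no move → L
n=1: no move → L
n=2: no move → L
n=3: no move → L
n=4: can move to 0, which is L ⇒ W
n=5: can move to 1, which is L ⇒ W
n=6: can move to 2, which is L ⇒ W
n=7: can move to 3, which is L ⇒ W
n=8: can move to 0, which is L ⇒ W
n=9: can move to 1, which is L ⇒ W
n=10: can move to 2, which is L ⇒ W
n=11: can move to 3, which is L ⇒ W
n=12: moves to 8(W), 4(W); every one is W ⇒ L
n=13: moves to 9(W), 5(W); every one is W ⇒ L

13: L, 11: W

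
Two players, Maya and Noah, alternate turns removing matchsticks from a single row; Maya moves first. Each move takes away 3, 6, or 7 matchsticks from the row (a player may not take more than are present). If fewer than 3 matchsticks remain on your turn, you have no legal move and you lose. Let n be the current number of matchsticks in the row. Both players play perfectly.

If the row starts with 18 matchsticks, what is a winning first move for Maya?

Remove 6, leaving 12.

Build the W/L table. Terminal = L. A non-terminal position is W if it has a move to some L; otherwise it is L.
n=0: no move → L
n=1: no move → L
n=2: no move → L
n=3: W (go to 0, an L position)
n=4: W (go to 1, an L position)
n=5: W (go to 2, an L position)
n=6: W (go to 0, an L position)
n=7: W (go to 1, an L position)
n=8: W (go to 2, an L position)
n=9: W (go to 2, an L position)
n=10: L (options 7(W), 4(W), 3(W) are all W)
n=11: L (options 8(W), 5(W), 4(W) are all W)
n=12: L (options 9(W), 6(W), 5(W) are all W)
n=13: W (go to 10, an L position)
n=14: W (go to 11, an L position)
n=15: W (go to 12, an L position)
n=16: W (go to 10, an L position)
n=17: W (go to 11, an L position)
n=18: W (go to 12, an L position)
From 18, the L positions reachable in one move are: 12, 11. Any move reaching one of these is winning.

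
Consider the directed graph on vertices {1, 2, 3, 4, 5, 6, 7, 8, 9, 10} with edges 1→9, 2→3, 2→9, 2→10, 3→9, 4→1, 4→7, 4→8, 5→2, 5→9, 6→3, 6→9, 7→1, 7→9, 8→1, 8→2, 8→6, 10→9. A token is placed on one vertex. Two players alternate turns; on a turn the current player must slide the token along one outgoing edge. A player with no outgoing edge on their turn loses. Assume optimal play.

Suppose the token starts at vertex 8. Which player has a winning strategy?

The second player wins.

Work bottom-up. With no move the player to move loses. Otherwise the position is W if at least one move leads to an L position for the opponent, and L if every move leads to a W.
Every edge goes from a vertex to one that appears earlier in the order 9, 3, 6, 10, 2, 1, 8, 7, 4, 5, so processing vertices in that order labels each vertex after all of its successors.
9: no outgoing edge → L
3: W (go to 9, an L position)
6: W (go to 9, an L position)
10: W (go to 9, an L position)
2: W (go to 9, an L position)
1: W (go to 9, an L position)
8: L (options 1(W), 2(W), 6(W) are all W)
7: W (go to 9, an L position)
4: W (go to 8, an L position)
5: W (go to 9, an L position)
Every move from 8 reaches a W position, so the mover loses.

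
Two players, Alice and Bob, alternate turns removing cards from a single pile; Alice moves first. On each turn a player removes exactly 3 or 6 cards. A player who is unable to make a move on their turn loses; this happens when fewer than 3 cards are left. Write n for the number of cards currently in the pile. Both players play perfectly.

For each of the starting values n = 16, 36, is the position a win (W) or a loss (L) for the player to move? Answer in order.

Classify positions by backward induction: terminal positions (no move available) are L. From any other position, the mover wins iff some move reaches an L.
n=0: no move → L
n=1: no move → L
n=2: no move → L
n=3: W (go to 0, an L position)
n=4: W (go to 1, an L position)
n=5: W (go to 2, an L position)
n=6: W (go to 0, an L position)
n=7: W (go to 1, an L position)
n=8: W (go to 2, an L position)
n=9: L (options 6(W), 3(W) are all W)
n=10: L (options 7(W), 4(W) are all W)
n=11: L (options 8(W), 5(W) are all W)
n=12: W (go to 9, an L position)
n=13: W (go to 10, an L position)
n=14: W (go to 11, an L position)
n=15: W (go to 9, an L position)
n=16: W (go to 10, an L position)
n=17: W (go to 11, an L position)
n=18: L (options 15(W), 12(W) are all W)
n=19: L (options 16(W), 13(W) are all W)
n=20: L (options 17(W), 14(W) are all W)
n=21: W (go to 18, an L position)
n=22: W (go to 19, an L position)
n=23: W (go to 20, an L position)
n=24: W (go to 18, an L position)
n=25: W (go to 19, an L position)
n=26: W (go to 20, an L position)
n=27: L (options 24(W), 21(W) are all W)
n=28: L (options 25(W), 22(W) are all W)
n=29: L (options 26(W), 23(W) are all W)
n=30: W (go to 27, an L position)
n=31: W (go to 28, an L position)
n=32: W (go to 29, an L position)
n=33: W (go to 27, an L position)
n=34: W (go to 28, an L position)
n=35: W (go to 29, an L position)
n=36: L (options 33(W), 30(W) are all W)

16: W, 36: L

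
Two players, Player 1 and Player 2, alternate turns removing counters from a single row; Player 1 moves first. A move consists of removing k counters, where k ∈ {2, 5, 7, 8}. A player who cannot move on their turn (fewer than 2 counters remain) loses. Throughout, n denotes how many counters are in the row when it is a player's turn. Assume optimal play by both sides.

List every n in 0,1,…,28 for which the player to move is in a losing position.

0, 1, 4, 10, 13, 14, 23, 24, 27

Work bottom-up. With no move the player to move loses. Otherwise the position is W if at least one move leads to an L position for the opponent, and L if every move leads to a W.
n=0: no move → L
n=1: no move → L
n=2: W (go to 0, an L position)
n=3: W (go to 1, an L position)
n=4: L (sole option 2(W) is W)
n=5: W (go to 0, an L position)
n=6: W (go to 4, an L position)
n=7: W (go to 0, an L position)
n=8: W (go to 1, an L position)
n=9: W (go to 4, an L position)
n=10: L (options 8(W), 5(W), 3(W), 2(W) are all W)
n=11: W (go to 4, an L position)
n=12: W (go to 10, an L position)
n=13: L (options 11(W), 8(W), 6(W), 5(W) are all W)
n=14: L (options 12(W), 9(W), 7(W), 6(W) are all W)
n=15: W (go to 13, an L position)
n=16: W (go to 14, an L position)
n=17: W (go to 10, an L position)
n=18: W (go to 13, an L position)
n=19: W (go to 14, an L position)
n=20: W (go to 13, an L position)
n=21: W (go to 14, an L position)
n=22: W (go to 14, an L position)
n=23: L (options 21(W), 18(W), 16(W), 15(W) are all W)
n=24: L (options 22(W), 19(W), 17(W), 16(W) are all W)
n=25: W (go to 23, an L position)
n=26: W (go to 24, an L position)
n=27: L (options 25(W), 22(W), 20(W), 19(W) are all W)
n=28: W (go to 23, an L position)
The losing starting values of n are exactly the entries labelled L in this table (9 of them).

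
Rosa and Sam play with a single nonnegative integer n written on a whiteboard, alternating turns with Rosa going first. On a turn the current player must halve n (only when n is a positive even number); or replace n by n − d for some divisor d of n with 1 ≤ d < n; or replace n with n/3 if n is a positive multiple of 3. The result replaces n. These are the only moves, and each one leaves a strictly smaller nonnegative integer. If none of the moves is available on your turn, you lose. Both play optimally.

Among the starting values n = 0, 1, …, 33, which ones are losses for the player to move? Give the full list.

Work bottom-up. With no move the player to move loses. Otherwise the position is W if at least one move leads to an L position for the opponent, and L if every move leads to a W.
n=0: no move → L
n=1: no move → L
n=2: W (go to 1, an L position)
n=3: W (go to 1, an L position)
n=4: L (options 2(W), 3(W) are all W)
n=5: W (go to 4, an L position)
n=6: W (go to 4, an L position)
n=7: L (sole option 6(W) is W)
n=8: W (go to 4, an L position)
n=9: L (options 3(W), 6(W), 8(W) are all W)
n=10: W (go to 9, an L position)
n=11: L (sole option 10(W) is W)
n=12: W (go to 4, an L position)
n=13: L (sole option 12(W) is W)
n=14: W (go to 7, an L position)
n=15: L (options 5(W), 10(W), 12(W), 14(W) are all W)
n=16: W (go to 15, an L position)
n=17: L (sole option 16(W) is W)
n=18: W (go to 9, an L position)
n=19: L (sole option 18(W) is W)
n=20: W (go to 15, an L position)
n=21: W (go to 7, an L position)
n=22: W (go to 11, an L position)
n=23: L (sole option 22(W) is W)
n=24: W (go to 23, an L position)
n=25: L (options 20(W), 24(W) are all W)
n=26: W (go to 13, an L position)
n=27: W (go to 9, an L position)
n=28: L (options 14(W), 21(W), 24(W), 26(W), 27(W) are all W)
n=29: W (go to 28, an L position)
n=30: W (go to 15, an L position)
n=31: L (sole option 30(W) is W)
n=32: W (go to 28, an L position)
n=33: W (go to 11, an L position)
Reading off the rows marked L gives the requested list; there are 14 such values of n.

0, 1, 4, 7, 9, 11, 13, 15, 17, 19, 23, 25, 28, 31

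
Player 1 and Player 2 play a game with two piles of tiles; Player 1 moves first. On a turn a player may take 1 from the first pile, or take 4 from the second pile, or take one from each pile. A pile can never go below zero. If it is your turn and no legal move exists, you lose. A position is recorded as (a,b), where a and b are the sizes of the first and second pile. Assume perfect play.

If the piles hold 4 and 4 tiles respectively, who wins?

Player 1 wins.

Compute win/loss labels from the base case upward. A position with no move is L. Any other position is W if it can reach an L in one move, else L.
No move ever increases a pile, so every position that can arise here has a ≤ 4 and b ≤ 4; it is enough to label the cells with 0 ≤ a ≤ 4 and 0 ≤ b ≤ 4.
Every move lowers a or b (never raises either), so fill the grid row by row in increasing a, and left to right within a row: each cell's successors are then already labelled.
      b=0  b=1  b=2  b=3  b=4
a=0:    L    L    L    L    W
a=1:    W    W    W    W    W
a=2:    L    L    L    L    W
a=3:    W    W    W    W    W
a=4:    L    L    L    L    W
Cells with no legal move (terminal, hence L): (0,0), (0,1), (0,2), (0,3).
The remaining L cells, each justified by listing all of its moves:
(2,0): L (sole option (1,0)(W) is W)
(2,1): L (options (1,1)(W), (1,0)(W) are all W)
(2,2): L (options (1,2)(W), (1,1)(W) are all W)
(2,3): L (options (1,3)(W), (1,2)(W) are all W)
(4,0): L (sole option (3,0)(W) is W)
(4,1): L (options (3,1)(W), (3,0)(W) are all W)
(4,2): L (options (3,2)(W), (3,1)(W) are all W)
(4,3): L (options (3,3)(W), (3,2)(W) are all W)
Every other cell has at least one move into one of the L cells above, so it is W.
From (4,4) Player 1 can move to (4,0), reaching an L position.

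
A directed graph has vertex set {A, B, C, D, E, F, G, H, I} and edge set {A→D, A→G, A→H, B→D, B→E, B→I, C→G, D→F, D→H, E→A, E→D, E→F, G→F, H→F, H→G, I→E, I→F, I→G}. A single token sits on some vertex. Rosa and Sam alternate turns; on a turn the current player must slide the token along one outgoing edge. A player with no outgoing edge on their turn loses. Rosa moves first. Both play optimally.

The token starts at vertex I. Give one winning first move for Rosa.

Move to F.

Use the standard recursion: the mover loses at a terminal position; elsewhere, the mover wins exactly when some move hands the opponent an L position.
Every edge goes from a vertex to one that appears earlier in the order F, G, H, D, A, E, I, B, C, so processing vertices in that order labels each vertex after all of its successors.
F: no outgoing edge → L
G: W (go to F, an L position)
H: W (go to F, an L position)
D: W (go to F, an L position)
A: L (options D(W), H(W), G(W) are all W)
E: W (go to A, an L position)
I: W (go to F, an L position)
B: L (options I(W), E(W), D(W) are all W)
C: L (sole option G(W) is W)
From I, the L positions reachable in one move are: F.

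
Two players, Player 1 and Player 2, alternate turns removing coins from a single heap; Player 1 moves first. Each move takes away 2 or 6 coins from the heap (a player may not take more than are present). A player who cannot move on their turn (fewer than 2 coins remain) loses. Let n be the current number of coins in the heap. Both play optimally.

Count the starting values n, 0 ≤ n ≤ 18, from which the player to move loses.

Build the W/L table. Terminal = L. A non-terminal position is W if it has a move to some L; otherwise it is L.
n=0: no move → L
n=1: no move → L
n=2: →0(L), so W
n=3: →1(L), so W
n=4: →2(W) only, which is W, so L
n=5: →3(W) only, which is W, so L
n=6: →4(L), so W
n=7: →5(L), so W
n=8: →6(W), 2(W) — all W, so L
n=9: →7(W), 3(W) — all W, so L
n=10: →8(L), so W
n=11: →9(L), so W
n=12: →10(W), 6(W) — all W, so L
n=13: →11(W), 7(W) — all W, so L
n=14: →12(L), so W
n=15: →13(L), so W
n=16: →14(W), 10(W) — all W, so L
n=17: →15(W), 11(W) — all W, so L
n=18: →16(L), so W
L entries with 0 ≤ n ≤ 18: n = 0, 1, 4, 5, 8, 9, 12, 13, 16, 17; that makes 10.

10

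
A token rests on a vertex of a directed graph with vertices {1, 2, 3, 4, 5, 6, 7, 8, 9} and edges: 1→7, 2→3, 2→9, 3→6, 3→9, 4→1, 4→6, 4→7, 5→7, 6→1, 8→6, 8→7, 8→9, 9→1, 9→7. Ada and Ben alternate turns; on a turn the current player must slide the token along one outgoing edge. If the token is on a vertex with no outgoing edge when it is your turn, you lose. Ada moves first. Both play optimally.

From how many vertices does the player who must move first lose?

Compute win/loss labels from the base case upward. A position with no move is L. Any other position is W if it can reach an L in one move, else L.
Every edge goes from a vertex to one that appears earlier in the order 7, 1, 6, 5, 4, 9, 8, 3, 2, so processing vertices in that order labels each vertex after all of its successors.
7: no outgoing edge → L
1: W (go to 7, an L position)
6: L (sole option 1(W) is W)
5: W (go to 7, an L position)
4: W (go to 6, an L position)
9: W (go to 7, an L position)
8: W (go to 6, an L position)
3: W (go to 6, an L position)
2: L (options 3(W), 9(W) are all W)
The L vertices are 2, 6, 7; that is 3 in all.

3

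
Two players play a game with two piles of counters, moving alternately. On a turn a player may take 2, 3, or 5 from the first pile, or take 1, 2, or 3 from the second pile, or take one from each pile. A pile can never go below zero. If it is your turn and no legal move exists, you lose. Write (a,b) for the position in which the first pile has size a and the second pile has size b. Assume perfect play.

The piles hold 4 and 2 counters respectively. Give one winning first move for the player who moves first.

Positions with no move are L. A position that does have a move is losing for the player to move precisely when every available move leads to a winning position for the opponent. Fill in the labels:
No move ever increases a pile, so every position that can arise here has a ≤ 4 and b ≤ 2; it is enough to label the cells with 0 ≤ a ≤ 4 and 0 ≤ b ≤ 2.
Every move lowers a or b (never raises either), so fill the grid row by row in increasing a, and left to right within a row: each cell's successors are then already labelled.
      b=0  b=1  b=2
a=0:    L    W    W
a=1:    L    W    W
a=2:    W    W    L
a=3:    W    L    W
a=4:    W    L    W
Cells with no legal move (terminal, hence L): (0,0), (1,0).
The remaining L cells, each justified by listing all of its moves:
(2,2): moves to (0,2)(W), (2,1)(W), (2,0)(W), (1,1)(W); every one is W ⇒ L
(3,1): moves to (1,1)(W), (0,1)(W), (3,0)(W), (2,0)(W); every one is W ⇒ L
(4,1): moves to (2,1)(W), (1,1)(W), (4,0)(W), (3,0)(W); every one is W ⇒ L
Every other cell has at least one move into one of the L cells above, so it is W.
From (4,2), the L positions reachable in one move are: (2,2), (4,1), (3,1). Any move reaching one of these is winning.

Move to (2,2).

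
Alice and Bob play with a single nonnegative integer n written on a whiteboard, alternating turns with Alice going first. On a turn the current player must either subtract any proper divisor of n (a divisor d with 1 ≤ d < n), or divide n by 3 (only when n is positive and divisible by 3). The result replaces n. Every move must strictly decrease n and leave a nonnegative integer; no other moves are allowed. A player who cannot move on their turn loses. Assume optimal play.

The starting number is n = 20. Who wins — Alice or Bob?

Work bottom-up. With no move the player to move loses. Otherwise the position is W if at least one move leads to an L position for the opponent, and L if every move leads to a W.
n=0: no move → L
n=1: no move → L
n=2: →1(L), so W
n=3: →1(L), so W
n=4: →2(W), 3(W) — all W, so L
n=5: →4(L), so W
n=6: →4(L), so W
n=7: →6(W) only, which is W, so L
n=8: →4(L), so W
n=9: →3(W), 6(W), 8(W) — all W, so L
n=10: →9(L), so W
n=11: →10(W) only, which is W, so L
n=12: →4(L), so W
n=13: →12(W) only, which is W, so L
n=14: →7(L), so W
n=15: →5(W), 10(W), 12(W), 14(W) — all W, so L
n=16: →15(L), so W
n=17: →16(W) only, which is W, so L
n=18: →9(L), so W
n=19: →18(W) only, which is W, so L
n=20: →15(L), so W
From 20 Alice can move to 15, reaching an L position.

Alice wins.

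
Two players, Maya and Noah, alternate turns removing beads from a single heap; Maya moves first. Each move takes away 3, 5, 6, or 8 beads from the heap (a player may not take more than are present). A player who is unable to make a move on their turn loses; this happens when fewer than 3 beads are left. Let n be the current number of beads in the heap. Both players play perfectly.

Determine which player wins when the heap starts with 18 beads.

Maya wins.

Label each position W (a win for the player to move) or L (a loss). A position with no legal move is L; any other position is W exactly when some move reaches an L, and L when every move reaches a W.
n=0: no move → L
n=1: no move → L
n=2: no move → L
n=3: W (go to 0, an L position)
n=4: W (go to 1, an L position)
n=5: W (go to 2, an L position)
n=6: W (go to 1, an L position)
n=7: W (go to 2, an L position)
n=8: W (go to 2, an L position)
n=9: W (go to 1, an L position)
n=10: W (go to 2, an L position)
n=11: L (options 8(W), 6(W), 5(W), 3(W) are all W)
n=12: L (options 9(W), 7(W), 6(W), 4(W) are all W)
n=13: L (options 10(W), 8(W), 7(W), 5(W) are all W)
n=14: W (go to 11, an L position)
n=15: W (go to 12, an L position)
n=16: W (go to 13, an L position)
n=17: W (go to 12, an L position)
n=18: W (go to 13, an L position)
From 18 Maya can remove 5, leaving 13, reaching an L position.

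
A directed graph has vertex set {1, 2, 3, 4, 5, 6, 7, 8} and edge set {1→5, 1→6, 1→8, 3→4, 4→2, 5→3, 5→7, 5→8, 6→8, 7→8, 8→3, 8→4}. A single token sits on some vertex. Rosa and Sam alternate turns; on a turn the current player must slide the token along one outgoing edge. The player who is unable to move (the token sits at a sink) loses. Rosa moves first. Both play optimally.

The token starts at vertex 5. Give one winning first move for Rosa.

Move to 7.

Positions with no move are L. A position that does have a move is losing for the player to move precisely when every available move leads to a winning position for the opponent. Fill in the labels:
Every edge goes from a vertex to one that appears earlier in the order 2, 4, 3, 8, 7, 5, 6, 1, so processing vertices in that order labels each vertex after all of its successors.
2: no outgoing edge → L
4: can move to 2, which is L ⇒ W
3: the only move is to 4(W), a W ⇒ L
8: can move to 3, which is L ⇒ W
7: the only move is to 8(W), a W ⇒ L
5: can move to 7, which is L ⇒ W
6: the only move is to 8(W), a W ⇒ L
1: can move to 6, which is L ⇒ W
From 5, the L positions reachable in one move are: 7, 3. Any move reaching one of these is winning.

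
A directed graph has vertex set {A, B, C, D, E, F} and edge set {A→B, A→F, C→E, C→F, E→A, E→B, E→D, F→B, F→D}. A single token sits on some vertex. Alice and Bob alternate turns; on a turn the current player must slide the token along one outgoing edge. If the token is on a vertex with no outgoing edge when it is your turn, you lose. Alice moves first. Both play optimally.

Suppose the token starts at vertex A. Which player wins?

Work bottom-up. With no move the player to move loses. Otherwise the position is W if at least one move leads to an L position for the opponent, and L if every move leads to a W.
Every edge goes from a vertex to one that appears earlier in the order D, B, F, A, E, C, so processing vertices in that order labels each vertex after all of its successors.
D: no outgoing edge → L
B: no outgoing edge → L
F: can move to B, which is L ⇒ W
A: can move to B, which is L ⇒ W
E: can move to B, which is L ⇒ W
C: moves to E(W), F(W); every one is W ⇒ L
The starting position A is W: Alice should move to B, handing over an L position.

Alice wins.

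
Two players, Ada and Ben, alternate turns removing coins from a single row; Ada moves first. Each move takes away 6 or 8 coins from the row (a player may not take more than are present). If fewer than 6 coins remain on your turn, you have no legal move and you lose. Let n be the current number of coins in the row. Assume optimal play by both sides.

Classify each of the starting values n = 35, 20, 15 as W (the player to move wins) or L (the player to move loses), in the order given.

Positions with no move are L. A position that does have a move is losing for the player to move precisely when every available move leads to a winning position for the opponent. Fill in the labels:
n=0: no move → L
n=1: no move → L
n=2: no move → L
n=3: no move → L
n=4: no move → L
n=5: no move → L
n=6: →0(L), so W
n=7: →1(L), so W
n=8: →2(L), so W
n=9: →3(L), so W
n=10: →4(L), so W
n=11: →5(L), so W
n=12: →4(L), so W
n=13: →5(L), so W
n=14: →8(W), 6(W) — all W, so L
n=15: →9(W), 7(W) — all W, so L
n=16: →10(W), 8(W) — all W, so L
n=17: →11(W), 9(W) — all W, so L
n=18: →12(W), 10(W) — all W, so L
n=19: →13(W), 11(W) — all W, so L
n=20: →14(L), so W
n=21: →15(L), so W
n=22: →16(L), so W
n=23: →17(L), so W
n=24: →18(L), so W
n=25: →19(L), so W
n=26: →18(L), so W
n=27: →19(L), so W
n=28: →22(W), 20(W) — all W, so L
n=29: →23(W), 21(W) — all W, so L
n=30: →24(W), 22(W) — all W, so L
n=31: →25(W), 23(W) — all W, so L
n=32: →26(W), 24(W) — all W, so L
n=33: →27(W), 25(W) — all W, so L
n=34: →28(L), so W
n=35: →29(L), so W

35: W, 20: W, 15: L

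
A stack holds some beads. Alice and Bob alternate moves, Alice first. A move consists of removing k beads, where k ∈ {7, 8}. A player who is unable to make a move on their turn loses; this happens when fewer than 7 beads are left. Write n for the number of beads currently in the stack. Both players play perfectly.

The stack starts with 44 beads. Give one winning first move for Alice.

Use the standard recursion: the mover loses at a terminal position; elsewhere, the mover wins exactly when some move hands the opponent an L position.
n=0: no move → L
n=1: no move → L
n=2: no move → L
n=3: no move → L
n=4: no move → L
n=5: no move → L
n=6: no move → L
n=7: →0(L), so W
n=8: →1(L), so W
n=9: →2(L), so W
n=10: →3(L), so W
n=11: →4(L), so W
n=12: →5(L), so W
n=13: →6(L), so W
n=14: →6(L), so W
n=15: →8(W), 7(W) — all W, so L
n=16: →9(W), 8(W) — all W, so L
n=17: →10(W), 9(W) — all W, so L
n=18: →11(W), 10(W) — all W, so L
n=19: →12(W), 11(W) — all W, so L
n=20: →13(W), 12(W) — all W, so L
n=21: →14(W), 13(W) — all W, so L
n=22: →15(L), so W
n=23: →16(L), so W
n=24: →17(L), so W
n=25: →18(L), so W
n=26: →19(L), so W
n=27: →20(L), so W
n=28: →21(L), so W
n=29: →21(L), so W
n=30: →23(W), 22(W) — all W, so L
n=31: →24(W), 23(W) — all W, so L
n=32: →25(W), 24(W) — all W, so L
n=33: →26(W), 25(W) — all W, so L
n=34: →27(W), 26(W) — all W, so L
n=35: →28(W), 27(W) — all W, so L
n=36: →29(W), 28(W) — all W, so L
n=37: →30(L), so W
n=38: →31(L), so W
n=39: →32(L), so W
n=40: →33(L), so W
n=41: →34(L), so W
n=42: →35(L), so W
n=43: →36(L), so W
n=44: →36(L), so W
From 44, the L positions reachable in one move are: 36.

Remove 8, leaving 36.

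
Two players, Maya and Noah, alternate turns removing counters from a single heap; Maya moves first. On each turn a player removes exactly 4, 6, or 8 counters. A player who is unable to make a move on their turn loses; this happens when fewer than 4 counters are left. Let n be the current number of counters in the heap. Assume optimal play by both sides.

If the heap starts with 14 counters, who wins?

Label each position W (a win for the player to move) or L (a loss). A position with no legal move is L; any other position is W exactly when some move reaches an L, and L when every move reaches a W.
n=0: no move → L
n=1: no move → L
n=2: no move → L
n=3: no move → L
n=4: can move to 0, which is L ⇒ W
n=5: can move to 1, which is L ⇒ W
n=6: can move to 2, which is L ⇒ W
n=7: can move to 3, which is L ⇒ W
n=8: can move to 2, which is L ⇒ W
n=9: can move to 3, which is L ⇒ W
n=10: can move to 2, which is L ⇒ W
n=11: can move to 3, which is L ⇒ W
n=12: moves to 8(W), 6(W), 4(W); every one is W ⇒ L
n=13: moves to 9(W), 7(W), 5(W); every one is W ⇒ L
n=14: moves to 10(W), 8(W), 6(W); every one is W ⇒ L
Every move from 14 reaches a W position, so the mover loses.

Noah wins.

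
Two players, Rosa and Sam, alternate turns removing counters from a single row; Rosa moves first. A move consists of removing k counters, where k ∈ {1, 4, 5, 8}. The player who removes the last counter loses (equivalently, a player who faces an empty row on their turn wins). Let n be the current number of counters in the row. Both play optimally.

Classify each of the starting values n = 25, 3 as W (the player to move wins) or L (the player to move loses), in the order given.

25: W, 3: L

Compute win/loss labels from the base case upward. A position with no move is W. Any other position is W if it can reach an L in one move, else L.
n=0: no move; the opponent has just taken the last counter and therefore loses → W
n=1: only reaches 0(W), which is W → L
n=2: reaches L-position 1 → W
n=3: only reaches 2(W), which is W → L
n=4: reaches L-position 3 → W
n=5: reaches L-position 1 → W
n=6: reaches L-position 1 → W
n=7: reaches L-position 3 → W
n=8: reaches L-position 3 → W
n=9: reaches L-position 1 → W
n=10: only reaches 9(W), 6(W), 5(W), 2(W), all W → L
n=11: reaches L-position 10 → W
n=12: only reaches 11(W), 8(W), 7(W), 4(W), all W → L
n=13: reaches L-position 12 → W
n=14: reaches L-position 10 → W
n=15: reaches L-position 10 → W
n=16: reaches L-position 12 → W
n=17: reaches L-position 12 → W
n=18: reaches L-position 10 → W
n=19: only reaches 18(W), 15(W), 14(W), 11(W), all W → L
n=20: reaches L-position 19 → W
n=21: only reaches 20(W), 17(W), 16(W), 13(W), all W → L
n=22: reaches L-position 21 → W
n=23: reaches L-position 19 → W
n=24: reaches L-position 19 → W
n=25: reaches L-position 21 → W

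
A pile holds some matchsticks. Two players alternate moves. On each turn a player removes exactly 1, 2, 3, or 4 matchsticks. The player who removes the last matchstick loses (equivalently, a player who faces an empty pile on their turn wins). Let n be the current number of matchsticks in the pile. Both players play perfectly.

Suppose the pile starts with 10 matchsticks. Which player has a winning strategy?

The first player wins.

Compute win/loss labels from the base case upward. A position with no move is W. Any other position is W if it can reach an L in one move, else L.
n=0: no move; the opponent has just taken the last matchstick and therefore loses → W
n=1: only reaches 0(W), which is W → L
n=2: reaches L-position 1 → W
n=3: reaches L-position 1 → W
n=4: reaches L-position 1 → W
n=5: reaches L-position 1 → W
n=6: only reaches 5(W), 4(W), 3(W), 2(W), all W → L
n=7: reaches L-position 6 → W
n=8: reaches L-position 6 → W
n=9: reaches L-position 6 → W
n=10: reaches L-position 6 → W
The starting position 10 is W: the player to move should remove 4, leaving 6, handing over an L position.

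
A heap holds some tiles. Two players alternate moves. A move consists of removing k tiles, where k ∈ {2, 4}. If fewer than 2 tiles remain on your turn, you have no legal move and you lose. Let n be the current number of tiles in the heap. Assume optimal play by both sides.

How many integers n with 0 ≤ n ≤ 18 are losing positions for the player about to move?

7

Use the standard recursion: the mover loses at a terminal position; elsewhere, the mover wins exactly when some move hands the opponent an L position.
n=0: no move → L
n=1: no move → L
n=2: can move to 0, which is L ⇒ W
n=3: can move to 1, which is L ⇒ W
n=4: can move to 0, which is L ⇒ W
n=5: can move to 1, which is L ⇒ W
n=6: moves to 4(W), 2(W); every one is W ⇒ L
n=7: moves to 5(W), 3(W); every one is W ⇒ L
n=8: can move to 6, which is L ⇒ W
n=9: can move to 7, which is L ⇒ W
n=10: can move to 6, which is L ⇒ W
n=11: can move to 7, which is L ⇒ W
n=12: moves to 10(W), 8(W); every one is W ⇒ L
n=13: moves to 11(W), 9(W); every one is W ⇒ L
n=14: can move to 12, which is L ⇒ W
n=15: can move to 13, which is L ⇒ W
n=16: can move to 12, which is L ⇒ W
n=17: can move to 13, which is L ⇒ W
n=18: moves to 16(W), 14(W); every one is W ⇒ L
L entries with 0 ≤ n ≤ 18: n = 0, 1, 6, 7, 12, 13, 18; that makes 7.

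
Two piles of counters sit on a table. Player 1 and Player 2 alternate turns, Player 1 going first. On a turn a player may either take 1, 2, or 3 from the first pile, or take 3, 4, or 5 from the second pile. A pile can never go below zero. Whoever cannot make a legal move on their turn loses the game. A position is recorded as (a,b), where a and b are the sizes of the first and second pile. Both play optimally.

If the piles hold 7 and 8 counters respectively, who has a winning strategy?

Compute win/loss labels from the base case upward. A position with no move is L. Any other position is W if it can reach an L in one move, else L.
No move ever increases a pile, so every position that can arise here has a ≤ 7 and b ≤ 8; it is enough to label the cells with 0 ≤ a ≤ 7 and 0 ≤ b ≤ 8.
Every move lowers a or b (never raises either), so fill the grid row by row in increasing a, and left to right within a row: each cell's successors are then already labelled.
      b=0  b=1  b=2  b=3  b=4  b=5  b=6  b=7  b=8
a=0:    L    L    L    W    W    W    W    W    L
a=1:    W    W    W    L    L    L    W    W    W
a=2:    W    W    W    W    W    W    L    L    W
a=3:    W    W    W    W    W    W    W    W    W
a=4:    L    L    L    W    W    W    W    W    L
a=5:    W    W    W    L    L    L    W    W    W
a=6:    W    W    W    W    W    W    L    L    W
a=7:    W    W    W    W    W    W    W    W    W
Cells with no legal move (terminal, hence L): (0,0), (0,1), (0,2).
The remaining L cells, each justified by listing all of its moves:
(0,8): L (options (0,5)(W), (0,4)(W), (0,3)(W) are all W)
(1,3): L (options (0,3)(W), (1,0)(W) are all W)
(1,4): L (options (0,4)(W), (1,1)(W), (1,0)(W) are all W)
(1,5): L (options (0,5)(W), (1,2)(W), (1,1)(W), (1,0)(W) are all W)
(2,6): L (options (1,6)(W), (0,6)(W), (2,3)(W), (2,2)(W), (2,1)(W) are all W)
(2,7): L (options (1,7)(W), (0,7)(W), (2,4)(W), (2,3)(W), (2,2)(W) are all W)
(4,0): L (options (3,0)(W), (2,0)(W), (1,0)(W) are all W)
(4,1): L (options (3,1)(W), (2,1)(W), (1,1)(W) are all W)
(4,2): L (options (3,2)(W), (2,2)(W), (1,2)(W) are all W)
(4,8): L (options (3,8)(W), (2,8)(W), (1,8)(W), (4,5)(W), (4,4)(W), (4,3)(W) are all W)
(5,3): L (options (4,3)(W), (3,3)(W), (2,3)(W), (5,0)(W) are all W)
(5,4): L (options (4,4)(W), (3,4)(W), (2,4)(W), (5,1)(W), (5,0)(W) are all W)
(5,5): L (options (4,5)(W), (3,5)(W), (2,5)(W), (5,2)(W), (5,1)(W), (5,0)(W) are all W)
(6,6): L (options (5,6)(W), (4,6)(W), (3,6)(W), (6,3)(W), (6,2)(W), (6,1)(W) are all W)
(6,7): L (options (5,7)(W), (4,7)(W), (3,7)(W), (6,4)(W), (6,3)(W), (6,2)(W) are all W)
Every other cell has at least one move into one of the L cells above, so it is W.
The starting position (7,8) is W: Player 1 should move to (4,8), handing over an L position.

Player 1 wins.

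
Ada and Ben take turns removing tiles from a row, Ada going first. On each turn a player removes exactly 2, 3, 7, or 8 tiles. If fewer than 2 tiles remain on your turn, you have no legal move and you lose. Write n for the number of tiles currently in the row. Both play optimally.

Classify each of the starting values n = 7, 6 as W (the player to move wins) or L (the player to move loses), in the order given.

7: W, 6: L

Work bottom-up. With no move the player to move loses. Otherwise the position is W if at least one move leads to an L position for the opponent, and L if every move leads to a W.
n=0: no move → L
n=1: no move → L
n=2: W (go to 0, an L position)
n=3: W (go to 1, an L position)
n=4: W (go to 1, an L position)
n=5: L (options 3(W), 2(W) are all W)
n=6: L (options 4(W), 3(W) are all W)
n=7: W (go to 5, an L position)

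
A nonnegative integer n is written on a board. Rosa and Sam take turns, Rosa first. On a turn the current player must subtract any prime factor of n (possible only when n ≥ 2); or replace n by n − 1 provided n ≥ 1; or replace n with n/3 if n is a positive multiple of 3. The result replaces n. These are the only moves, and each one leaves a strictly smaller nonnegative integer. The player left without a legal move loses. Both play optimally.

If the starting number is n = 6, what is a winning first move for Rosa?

Use the standard recursion: the mover loses at a terminal position; elsewhere, the mover wins exactly when some move hands the opponent an L position.
n=0: no move → L
n=1: reaches L-position 0 → W
n=2: reaches L-position 0 → W
n=3: reaches L-position 0 → W
n=4: only reaches 2(W), 3(W), all W → L
n=5: reaches L-position 0 → W
n=6: reaches L-position 4 → W
From 6, the L positions reachable in one move are: 4.

Move to 4.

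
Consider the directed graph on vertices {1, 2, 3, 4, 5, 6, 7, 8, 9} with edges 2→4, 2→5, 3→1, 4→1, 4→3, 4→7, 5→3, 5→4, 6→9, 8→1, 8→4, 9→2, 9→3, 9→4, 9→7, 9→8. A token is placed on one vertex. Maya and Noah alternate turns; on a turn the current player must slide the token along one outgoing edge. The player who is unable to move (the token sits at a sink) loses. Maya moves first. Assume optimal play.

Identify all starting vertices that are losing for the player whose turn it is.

1, 5, 6, 7

Classify positions by backward induction: terminal positions (no move available) are L. From any other position, the mover wins iff some move reaches an L.
Every edge goes from a vertex to one that appears earlier in the order 1, 7, 3, 4, 5, 2, 8, 9, 6, so processing vertices in that order labels each vertex after all of its successors.
1: no outgoing edge → L
7: no outgoing edge → L
3: →1(L), so W
4: →7(L), so W
5: →4(W), 3(W) — all W, so L
2: →5(L), so W
8: →1(L), so W
9: →7(L), so W
6: →9(W) only, which is W, so L
The losing starting vertices are exactly the entries labelled L in this table (4 of them).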